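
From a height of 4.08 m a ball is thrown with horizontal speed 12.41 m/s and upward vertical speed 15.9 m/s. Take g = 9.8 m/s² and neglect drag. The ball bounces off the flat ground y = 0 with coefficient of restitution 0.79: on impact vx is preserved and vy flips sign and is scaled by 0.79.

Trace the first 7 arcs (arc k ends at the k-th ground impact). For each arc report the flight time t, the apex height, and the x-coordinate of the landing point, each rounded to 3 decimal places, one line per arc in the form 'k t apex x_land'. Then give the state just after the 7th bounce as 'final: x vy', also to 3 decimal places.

1 3.484 16.978 43.235
2 2.941 10.596 79.734
3 2.323 6.613 108.568
4 1.836 4.127 131.347
5 1.450 2.576 149.343
6 1.146 1.608 163.559
7 0.905 1.003 174.790
final: 174.790 3.503

Arc 1: start y=4.080, vy=15.900 → t=3.484, apex=16.978, x_land=43.235, impact vy=-18.242
  bounce: vy ← 0.79·18.242 = 14.411
Arc 2: start y=0.000, vy=14.411 → t=2.941, apex=10.596, x_land=79.734, impact vy=-14.411
  bounce: vy ← 0.79·14.411 = 11.385
Arc 3: start y=0.000, vy=11.385 → t=2.323, apex=6.613, x_land=108.568, impact vy=-11.385
  bounce: vy ← 0.79·11.385 = 8.994
Arc 4: start y=0.000, vy=8.994 → t=1.836, apex=4.127, x_land=131.347, impact vy=-8.994
  bounce: vy ← 0.79·8.994 = 7.105
Arc 5: start y=0.000, vy=7.105 → t=1.450, apex=2.576, x_land=149.343, impact vy=-7.105
  bounce: vy ← 0.79·7.105 = 5.613
Arc 6: start y=0.000, vy=5.613 → t=1.146, apex=1.608, x_land=163.559, impact vy=-5.613
  bounce: vy ← 0.79·5.613 = 4.434
Arc 7: start y=0.000, vy=4.434 → t=0.905, apex=1.003, x_land=174.790, impact vy=-4.434
  bounce: vy ← 0.79·4.434 = 3.503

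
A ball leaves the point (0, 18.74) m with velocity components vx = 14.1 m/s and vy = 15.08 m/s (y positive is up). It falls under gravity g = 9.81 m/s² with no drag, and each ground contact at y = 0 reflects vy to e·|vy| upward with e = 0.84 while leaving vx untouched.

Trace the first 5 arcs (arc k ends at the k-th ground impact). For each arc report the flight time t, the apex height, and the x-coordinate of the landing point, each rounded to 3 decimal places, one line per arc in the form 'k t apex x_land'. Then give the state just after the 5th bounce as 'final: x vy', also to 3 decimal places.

Arc 1: start y=18.740, vy=15.080 → t=4.024, apex=30.331, x_land=56.737, impact vy=-24.394
  bounce: vy ← 0.84·24.394 = 20.491
Arc 2: start y=0.000, vy=20.491 → t=4.178, apex=21.401, x_land=115.641, impact vy=-20.491
  bounce: vy ← 0.84·20.491 = 17.213
Arc 3: start y=0.000, vy=17.213 → t=3.509, apex=15.101, x_land=165.121, impact vy=-17.213
  bounce: vy ← 0.84·17.213 = 14.459
Arc 4: start y=0.000, vy=14.459 → t=2.948, apex=10.655, x_land=206.684, impact vy=-14.459
  bounce: vy ← 0.84·14.459 = 12.145
Arc 5: start y=0.000, vy=12.145 → t=2.476, apex=7.518, x_land=241.597, impact vy=-12.145
  bounce: vy ← 0.84·12.145 = 10.202

1 4.024 30.331 56.737
2 4.178 21.401 115.641
3 3.509 15.101 165.121
4 2.948 10.655 206.684
5 2.476 7.518 241.597
final: 241.597 10.202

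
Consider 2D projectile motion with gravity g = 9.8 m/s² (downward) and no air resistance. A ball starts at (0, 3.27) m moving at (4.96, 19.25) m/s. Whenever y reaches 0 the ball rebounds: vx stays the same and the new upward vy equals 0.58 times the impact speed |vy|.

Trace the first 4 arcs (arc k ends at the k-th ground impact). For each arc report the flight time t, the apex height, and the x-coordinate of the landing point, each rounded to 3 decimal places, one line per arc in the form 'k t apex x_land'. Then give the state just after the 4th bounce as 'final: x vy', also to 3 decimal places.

1 4.092 22.176 20.295
2 2.468 7.460 32.535
3 1.431 2.510 39.634
4 0.830 0.844 43.752
final: 43.752 2.359

Arc 1: start y=3.270, vy=19.250 → t=4.092, apex=22.176, x_land=20.295, impact vy=-20.848
  bounce: vy ← 0.58·20.848 = 12.092
Arc 2: start y=0.000, vy=12.092 → t=2.468, apex=7.460, x_land=32.535, impact vy=-12.092
  bounce: vy ← 0.58·12.092 = 7.013
Arc 3: start y=0.000, vy=7.013 → t=1.431, apex=2.510, x_land=39.634, impact vy=-7.013
  bounce: vy ← 0.58·7.013 = 4.068
Arc 4: start y=0.000, vy=4.068 → t=0.830, apex=0.844, x_land=43.752, impact vy=-4.068
  bounce: vy ← 0.58·4.068 = 2.359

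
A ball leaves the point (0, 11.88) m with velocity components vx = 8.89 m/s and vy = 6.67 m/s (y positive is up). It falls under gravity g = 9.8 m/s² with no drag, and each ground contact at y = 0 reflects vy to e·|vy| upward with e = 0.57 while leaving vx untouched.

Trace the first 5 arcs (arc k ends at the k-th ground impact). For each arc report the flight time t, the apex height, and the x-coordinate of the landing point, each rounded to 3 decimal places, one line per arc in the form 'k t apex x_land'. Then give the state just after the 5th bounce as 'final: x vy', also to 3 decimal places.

Arc 1: start y=11.880, vy=6.670 → t=2.380, apex=14.150, x_land=21.158, impact vy=-16.653
  bounce: vy ← 0.57·16.653 = 9.492
Arc 2: start y=0.000, vy=9.492 → t=1.937, apex=4.597, x_land=38.380, impact vy=-9.492
  bounce: vy ← 0.57·9.492 = 5.411
Arc 3: start y=0.000, vy=5.411 → t=1.104, apex=1.494, x_land=48.196, impact vy=-5.411
  bounce: vy ← 0.57·5.411 = 3.084
Arc 4: start y=0.000, vy=3.084 → t=0.629, apex=0.485, x_land=53.792, impact vy=-3.084
  bounce: vy ← 0.57·3.084 = 1.758
Arc 5: start y=0.000, vy=1.758 → t=0.359, apex=0.158, x_land=56.981, impact vy=-1.758
  bounce: vy ← 0.57·1.758 = 1.002

1 2.380 14.150 21.158
2 1.937 4.597 38.380
3 1.104 1.494 48.196
4 0.629 0.485 53.792
5 0.359 0.158 56.981
final: 56.981 1.002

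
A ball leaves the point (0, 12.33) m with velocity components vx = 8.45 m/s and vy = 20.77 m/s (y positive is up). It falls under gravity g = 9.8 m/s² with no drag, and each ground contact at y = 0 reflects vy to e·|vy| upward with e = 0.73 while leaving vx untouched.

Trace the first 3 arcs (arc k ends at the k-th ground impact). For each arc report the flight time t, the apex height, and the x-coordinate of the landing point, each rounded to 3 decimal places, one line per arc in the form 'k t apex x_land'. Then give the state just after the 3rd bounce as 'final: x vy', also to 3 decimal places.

Arc 1: start y=12.330, vy=20.770 → t=4.767, apex=34.340, x_land=40.278, impact vy=-25.943
  bounce: vy ← 0.73·25.943 = 18.939
Arc 2: start y=0.000, vy=18.939 → t=3.865, apex=18.300, x_land=72.938, impact vy=-18.939
  bounce: vy ← 0.73·18.939 = 13.825
Arc 3: start y=0.000, vy=13.825 → t=2.821, apex=9.752, x_land=96.779, impact vy=-13.825
  bounce: vy ← 0.73·13.825 = 10.092

1 4.767 34.340 40.278
2 3.865 18.300 72.938
3 2.821 9.752 96.779
final: 96.779 10.092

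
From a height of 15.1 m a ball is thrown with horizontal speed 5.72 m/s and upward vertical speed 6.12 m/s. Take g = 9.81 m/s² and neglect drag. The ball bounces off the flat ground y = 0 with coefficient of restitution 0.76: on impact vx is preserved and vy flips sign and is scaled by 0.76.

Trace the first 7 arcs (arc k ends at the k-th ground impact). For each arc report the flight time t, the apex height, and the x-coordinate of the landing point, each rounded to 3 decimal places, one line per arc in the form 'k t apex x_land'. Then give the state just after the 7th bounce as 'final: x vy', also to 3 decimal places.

1 2.486 17.009 14.220
2 2.831 9.824 30.411
3 2.151 5.675 42.715
4 1.635 3.278 52.067
5 1.243 1.893 59.174
6 0.944 1.093 64.576
7 0.718 0.632 68.681
final: 68.681 2.675

Arc 1: start y=15.100, vy=6.120 → t=2.486, apex=17.009, x_land=14.220, impact vy=-18.268
  bounce: vy ← 0.76·18.268 = 13.884
Arc 2: start y=0.000, vy=13.884 → t=2.831, apex=9.824, x_land=30.411, impact vy=-13.884
  bounce: vy ← 0.76·13.884 = 10.552
Arc 3: start y=0.000, vy=10.552 → t=2.151, apex=5.675, x_land=42.715, impact vy=-10.552
  bounce: vy ← 0.76·10.552 = 8.019
Arc 4: start y=0.000, vy=8.019 → t=1.635, apex=3.278, x_land=52.067, impact vy=-8.019
  bounce: vy ← 0.76·8.019 = 6.095
Arc 5: start y=0.000, vy=6.095 → t=1.243, apex=1.893, x_land=59.174, impact vy=-6.095
  bounce: vy ← 0.76·6.095 = 4.632
Arc 6: start y=0.000, vy=4.632 → t=0.944, apex=1.093, x_land=64.576, impact vy=-4.632
  bounce: vy ← 0.76·4.632 = 3.520
Arc 7: start y=0.000, vy=3.520 → t=0.718, apex=0.632, x_land=68.681, impact vy=-3.520
  bounce: vy ← 0.76·3.520 = 2.675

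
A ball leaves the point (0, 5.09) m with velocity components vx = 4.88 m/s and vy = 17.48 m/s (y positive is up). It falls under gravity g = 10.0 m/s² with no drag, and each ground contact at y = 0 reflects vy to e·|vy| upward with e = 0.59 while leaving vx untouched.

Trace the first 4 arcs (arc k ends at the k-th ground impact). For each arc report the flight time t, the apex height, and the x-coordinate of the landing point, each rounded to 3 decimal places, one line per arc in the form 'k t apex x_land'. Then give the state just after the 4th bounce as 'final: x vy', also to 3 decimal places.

Arc 1: start y=5.090, vy=17.480 → t=3.766, apex=20.368, x_land=18.380, impact vy=-20.183
  bounce: vy ← 0.59·20.183 = 11.908
Arc 2: start y=0.000, vy=11.908 → t=2.382, apex=7.090, x_land=30.002, impact vy=-11.908
  bounce: vy ← 0.59·11.908 = 7.026
Arc 3: start y=0.000, vy=7.026 → t=1.405, apex=2.468, x_land=36.859, impact vy=-7.026
  bounce: vy ← 0.59·7.026 = 4.145
Arc 4: start y=0.000, vy=4.145 → t=0.829, apex=0.859, x_land=40.904, impact vy=-4.145
  bounce: vy ← 0.59·4.145 = 2.446

1 3.766 20.368 18.380
2 2.382 7.090 30.002
3 1.405 2.468 36.859
4 0.829 0.859 40.904
final: 40.904 2.446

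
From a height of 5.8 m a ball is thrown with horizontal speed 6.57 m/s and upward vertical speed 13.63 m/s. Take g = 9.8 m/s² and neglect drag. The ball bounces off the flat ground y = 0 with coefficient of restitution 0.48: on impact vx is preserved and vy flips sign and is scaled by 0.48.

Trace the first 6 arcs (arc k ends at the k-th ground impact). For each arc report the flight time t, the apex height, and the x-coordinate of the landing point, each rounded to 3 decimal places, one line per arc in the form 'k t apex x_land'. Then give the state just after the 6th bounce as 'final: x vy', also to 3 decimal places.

1 3.157 15.278 20.739
2 1.695 3.520 31.876
3 0.814 0.811 37.222
4 0.391 0.187 39.788
5 0.187 0.043 41.020
6 0.090 0.010 41.611
final: 41.611 0.212

Arc 1: start y=5.800, vy=13.630 → t=3.157, apex=15.278, x_land=20.739, impact vy=-17.305
  bounce: vy ← 0.48·17.305 = 8.306
Arc 2: start y=0.000, vy=8.306 → t=1.695, apex=3.520, x_land=31.876, impact vy=-8.306
  bounce: vy ← 0.48·8.306 = 3.987
Arc 3: start y=0.000, vy=3.987 → t=0.814, apex=0.811, x_land=37.222, impact vy=-3.987
  bounce: vy ← 0.48·3.987 = 1.914
Arc 4: start y=0.000, vy=1.914 → t=0.391, apex=0.187, x_land=39.788, impact vy=-1.914
  bounce: vy ← 0.48·1.914 = 0.919
Arc 5: start y=0.000, vy=0.919 → t=0.187, apex=0.043, x_land=41.020, impact vy=-0.919
  bounce: vy ← 0.48·0.919 = 0.441
Arc 6: start y=0.000, vy=0.441 → t=0.090, apex=0.010, x_land=41.611, impact vy=-0.441
  bounce: vy ← 0.48·0.441 = 0.212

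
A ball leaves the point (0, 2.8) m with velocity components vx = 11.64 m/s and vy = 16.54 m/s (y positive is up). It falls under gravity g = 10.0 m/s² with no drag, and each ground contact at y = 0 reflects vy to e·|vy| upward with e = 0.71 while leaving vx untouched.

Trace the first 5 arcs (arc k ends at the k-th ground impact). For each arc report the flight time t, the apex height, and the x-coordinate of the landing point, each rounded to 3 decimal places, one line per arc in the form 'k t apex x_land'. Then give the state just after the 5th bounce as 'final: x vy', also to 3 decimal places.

1 3.469 16.479 40.384
2 2.578 8.307 70.391
3 1.830 4.187 91.695
4 1.300 2.111 106.821
5 0.923 1.064 117.561
final: 117.561 3.275

Arc 1: start y=2.800, vy=16.540 → t=3.469, apex=16.479, x_land=40.384, impact vy=-18.154
  bounce: vy ← 0.71·18.154 = 12.889
Arc 2: start y=0.000, vy=12.889 → t=2.578, apex=8.307, x_land=70.391, impact vy=-12.889
  bounce: vy ← 0.71·12.889 = 9.151
Arc 3: start y=0.000, vy=9.151 → t=1.830, apex=4.187, x_land=91.695, impact vy=-9.151
  bounce: vy ← 0.71·9.151 = 6.498
Arc 4: start y=0.000, vy=6.498 → t=1.300, apex=2.111, x_land=106.821, impact vy=-6.498
  bounce: vy ← 0.71·6.498 = 4.613
Arc 5: start y=0.000, vy=4.613 → t=0.923, apex=1.064, x_land=117.561, impact vy=-4.613
  bounce: vy ← 0.71·4.613 = 3.275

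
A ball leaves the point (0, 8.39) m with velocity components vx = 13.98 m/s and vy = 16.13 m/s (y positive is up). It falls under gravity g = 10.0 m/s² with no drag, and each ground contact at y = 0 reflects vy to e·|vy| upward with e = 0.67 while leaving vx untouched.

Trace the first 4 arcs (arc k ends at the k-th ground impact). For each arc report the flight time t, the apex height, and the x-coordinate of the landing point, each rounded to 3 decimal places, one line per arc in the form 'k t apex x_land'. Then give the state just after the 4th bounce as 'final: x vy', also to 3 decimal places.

Arc 1: start y=8.390, vy=16.130 → t=3.682, apex=21.399, x_land=51.471, impact vy=-20.688
  bounce: vy ← 0.67·20.688 = 13.861
Arc 2: start y=0.000, vy=13.861 → t=2.772, apex=9.606, x_land=90.226, impact vy=-13.861
  bounce: vy ← 0.67·13.861 = 9.287
Arc 3: start y=0.000, vy=9.287 → t=1.857, apex=4.312, x_land=116.191, impact vy=-9.287
  bounce: vy ← 0.67·9.287 = 6.222
Arc 4: start y=0.000, vy=6.222 → t=1.244, apex=1.936, x_land=133.588, impact vy=-6.222
  bounce: vy ← 0.67·6.222 = 4.169

1 3.682 21.399 51.471
2 2.772 9.606 90.226
3 1.857 4.312 116.191
4 1.244 1.936 133.588
final: 133.588 4.169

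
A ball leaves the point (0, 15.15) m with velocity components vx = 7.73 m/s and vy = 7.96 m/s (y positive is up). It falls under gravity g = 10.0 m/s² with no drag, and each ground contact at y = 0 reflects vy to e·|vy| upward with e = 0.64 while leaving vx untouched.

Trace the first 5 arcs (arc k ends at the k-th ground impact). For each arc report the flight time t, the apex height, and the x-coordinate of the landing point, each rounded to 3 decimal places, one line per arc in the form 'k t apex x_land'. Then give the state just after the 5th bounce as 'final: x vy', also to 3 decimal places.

1 2.710 18.318 20.949
2 2.450 7.503 39.887
3 1.568 3.073 52.008
4 1.004 1.259 59.765
5 0.642 0.516 64.730
final: 64.730 2.055

Arc 1: start y=15.150, vy=7.960 → t=2.710, apex=18.318, x_land=20.949, impact vy=-19.141
  bounce: vy ← 0.64·19.141 = 12.250
Arc 2: start y=0.000, vy=12.250 → t=2.450, apex=7.503, x_land=39.887, impact vy=-12.250
  bounce: vy ← 0.64·12.250 = 7.840
Arc 3: start y=0.000, vy=7.840 → t=1.568, apex=3.073, x_land=52.008, impact vy=-7.840
  bounce: vy ← 0.64·7.840 = 5.018
Arc 4: start y=0.000, vy=5.018 → t=1.004, apex=1.259, x_land=59.765, impact vy=-5.018
  bounce: vy ← 0.64·5.018 = 3.211
Arc 5: start y=0.000, vy=3.211 → t=0.642, apex=0.516, x_land=64.730, impact vy=-3.211
  bounce: vy ← 0.64·3.211 = 2.055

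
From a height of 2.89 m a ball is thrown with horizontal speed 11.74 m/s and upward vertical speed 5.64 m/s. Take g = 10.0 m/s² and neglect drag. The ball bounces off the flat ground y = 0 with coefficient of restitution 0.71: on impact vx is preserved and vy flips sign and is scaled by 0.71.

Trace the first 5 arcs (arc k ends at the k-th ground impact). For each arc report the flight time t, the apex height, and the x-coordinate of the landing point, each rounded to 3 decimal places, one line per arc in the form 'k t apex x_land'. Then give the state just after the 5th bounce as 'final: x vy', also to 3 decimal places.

1 1.511 4.480 17.735
2 1.344 2.259 33.516
3 0.954 1.139 44.720
4 0.678 0.574 52.675
5 0.481 0.289 58.324
final: 58.324 1.708

Arc 1: start y=2.890, vy=5.640 → t=1.511, apex=4.480, x_land=17.735, impact vy=-9.466
  bounce: vy ← 0.71·9.466 = 6.721
Arc 2: start y=0.000, vy=6.721 → t=1.344, apex=2.259, x_land=33.516, impact vy=-6.721
  bounce: vy ← 0.71·6.721 = 4.772
Arc 3: start y=0.000, vy=4.772 → t=0.954, apex=1.139, x_land=44.720, impact vy=-4.772
  bounce: vy ← 0.71·4.772 = 3.388
Arc 4: start y=0.000, vy=3.388 → t=0.678, apex=0.574, x_land=52.675, impact vy=-3.388
  bounce: vy ← 0.71·3.388 = 2.406
Arc 5: start y=0.000, vy=2.406 → t=0.481, apex=0.289, x_land=58.324, impact vy=-2.406
  bounce: vy ← 0.71·2.406 = 1.708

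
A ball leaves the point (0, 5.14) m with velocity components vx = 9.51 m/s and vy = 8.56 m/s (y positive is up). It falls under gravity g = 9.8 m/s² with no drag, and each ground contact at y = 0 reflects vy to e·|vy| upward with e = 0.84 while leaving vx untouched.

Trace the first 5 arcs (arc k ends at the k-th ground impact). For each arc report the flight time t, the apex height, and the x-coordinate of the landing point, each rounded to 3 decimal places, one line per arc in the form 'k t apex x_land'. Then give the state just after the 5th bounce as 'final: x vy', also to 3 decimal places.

1 2.220 8.878 21.108
2 2.261 6.265 42.614
3 1.900 4.420 60.679
4 1.596 3.119 75.854
5 1.340 2.201 88.600
final: 88.600 5.517

Arc 1: start y=5.140, vy=8.560 → t=2.220, apex=8.878, x_land=21.108, impact vy=-13.192
  bounce: vy ← 0.84·13.192 = 11.081
Arc 2: start y=0.000, vy=11.081 → t=2.261, apex=6.265, x_land=42.614, impact vy=-11.081
  bounce: vy ← 0.84·11.081 = 9.308
Arc 3: start y=0.000, vy=9.308 → t=1.900, apex=4.420, x_land=60.679, impact vy=-9.308
  bounce: vy ← 0.84·9.308 = 7.819
Arc 4: start y=0.000, vy=7.819 → t=1.596, apex=3.119, x_land=75.854, impact vy=-7.819
  bounce: vy ← 0.84·7.819 = 6.568
Arc 5: start y=0.000, vy=6.568 → t=1.340, apex=2.201, x_land=88.600, impact vy=-6.568
  bounce: vy ← 0.84·6.568 = 5.517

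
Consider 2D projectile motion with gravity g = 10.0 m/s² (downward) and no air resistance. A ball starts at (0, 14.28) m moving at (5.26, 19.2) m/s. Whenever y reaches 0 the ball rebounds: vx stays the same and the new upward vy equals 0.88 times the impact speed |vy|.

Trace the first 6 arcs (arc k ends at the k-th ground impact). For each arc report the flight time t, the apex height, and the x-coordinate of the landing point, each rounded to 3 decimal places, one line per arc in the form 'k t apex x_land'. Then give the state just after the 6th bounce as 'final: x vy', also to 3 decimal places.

Arc 1: start y=14.280, vy=19.200 → t=4.478, apex=32.712, x_land=23.553, impact vy=-25.578
  bounce: vy ← 0.88·25.578 = 22.509
Arc 2: start y=0.000, vy=22.509 → t=4.502, apex=25.332, x_land=47.232, impact vy=-22.509
  bounce: vy ← 0.88·22.509 = 19.808
Arc 3: start y=0.000, vy=19.808 → t=3.962, apex=19.617, x_land=68.070, impact vy=-19.808
  bounce: vy ← 0.88·19.808 = 17.431
Arc 4: start y=0.000, vy=17.431 → t=3.486, apex=15.192, x_land=86.407, impact vy=-17.431
  bounce: vy ← 0.88·17.431 = 15.339
Arc 5: start y=0.000, vy=15.339 → t=3.068, apex=11.764, x_land=102.544, impact vy=-15.339
  bounce: vy ← 0.88·15.339 = 13.498
Arc 6: start y=0.000, vy=13.498 → t=2.700, apex=9.110, x_land=116.744, impact vy=-13.498
  bounce: vy ← 0.88·13.498 = 11.879

1 4.478 32.712 23.553
2 4.502 25.332 47.232
3 3.962 19.617 68.070
4 3.486 15.192 86.407
5 3.068 11.764 102.544
6 2.700 9.110 116.744
final: 116.744 11.879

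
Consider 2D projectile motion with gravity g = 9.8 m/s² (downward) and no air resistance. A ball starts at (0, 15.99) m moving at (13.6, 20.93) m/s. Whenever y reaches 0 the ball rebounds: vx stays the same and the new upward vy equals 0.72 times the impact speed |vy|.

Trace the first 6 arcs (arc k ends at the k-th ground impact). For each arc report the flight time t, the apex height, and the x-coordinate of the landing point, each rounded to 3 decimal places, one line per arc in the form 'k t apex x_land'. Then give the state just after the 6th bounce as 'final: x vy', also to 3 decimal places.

1 4.933 38.340 67.088
2 4.028 19.876 121.869
3 2.900 10.304 161.312
4 2.088 5.341 189.710
5 1.503 2.769 210.157
6 1.082 1.435 224.879
final: 224.879 3.819

Arc 1: start y=15.990, vy=20.930 → t=4.933, apex=38.340, x_land=67.088, impact vy=-27.413
  bounce: vy ← 0.72·27.413 = 19.737
Arc 2: start y=0.000, vy=19.737 → t=4.028, apex=19.876, x_land=121.869, impact vy=-19.737
  bounce: vy ← 0.72·19.737 = 14.211
Arc 3: start y=0.000, vy=14.211 → t=2.900, apex=10.304, x_land=161.312, impact vy=-14.211
  bounce: vy ← 0.72·14.211 = 10.232
Arc 4: start y=0.000, vy=10.232 → t=2.088, apex=5.341, x_land=189.710, impact vy=-10.232
  bounce: vy ← 0.72·10.232 = 7.367
Arc 5: start y=0.000, vy=7.367 → t=1.503, apex=2.769, x_land=210.157, impact vy=-7.367
  bounce: vy ← 0.72·7.367 = 5.304
Arc 6: start y=0.000, vy=5.304 → t=1.082, apex=1.435, x_land=224.879, impact vy=-5.304
  bounce: vy ← 0.72·5.304 = 3.819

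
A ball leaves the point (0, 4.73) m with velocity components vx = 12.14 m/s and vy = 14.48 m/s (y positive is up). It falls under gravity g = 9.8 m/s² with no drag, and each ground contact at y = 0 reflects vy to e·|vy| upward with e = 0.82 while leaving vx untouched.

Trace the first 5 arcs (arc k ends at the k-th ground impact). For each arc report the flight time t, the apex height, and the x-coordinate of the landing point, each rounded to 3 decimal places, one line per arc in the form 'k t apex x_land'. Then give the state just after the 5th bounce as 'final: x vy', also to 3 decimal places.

Arc 1: start y=4.730, vy=14.480 → t=3.252, apex=15.427, x_land=39.479, impact vy=-17.389
  bounce: vy ← 0.82·17.389 = 14.259
Arc 2: start y=0.000, vy=14.259 → t=2.910, apex=10.373, x_land=74.806, impact vy=-14.259
  bounce: vy ← 0.82·14.259 = 11.692
Arc 3: start y=0.000, vy=11.692 → t=2.386, apex=6.975, x_land=103.774, impact vy=-11.692
  bounce: vy ← 0.82·11.692 = 9.588
Arc 4: start y=0.000, vy=9.588 → t=1.957, apex=4.690, x_land=127.529, impact vy=-9.588
  bounce: vy ← 0.82·9.588 = 7.862
Arc 5: start y=0.000, vy=7.862 → t=1.604, apex=3.154, x_land=147.007, impact vy=-7.862
  bounce: vy ← 0.82·7.862 = 6.447

1 3.252 15.427 39.479
2 2.910 10.373 74.806
3 2.386 6.975 103.774
4 1.957 4.690 127.529
5 1.604 3.154 147.007
final: 147.007 6.447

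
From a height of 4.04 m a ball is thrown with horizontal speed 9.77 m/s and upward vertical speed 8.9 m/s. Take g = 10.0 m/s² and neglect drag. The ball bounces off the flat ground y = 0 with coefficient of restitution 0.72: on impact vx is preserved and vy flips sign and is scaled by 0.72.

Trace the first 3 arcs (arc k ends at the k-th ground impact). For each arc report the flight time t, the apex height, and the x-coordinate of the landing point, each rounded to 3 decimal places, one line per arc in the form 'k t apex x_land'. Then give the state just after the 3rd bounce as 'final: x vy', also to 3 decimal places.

1 2.155 8.001 21.054
2 1.822 4.147 38.850
3 1.312 2.150 51.664
final: 51.664 4.721

Arc 1: start y=4.040, vy=8.900 → t=2.155, apex=8.001, x_land=21.054, impact vy=-12.650
  bounce: vy ← 0.72·12.650 = 9.108
Arc 2: start y=0.000, vy=9.108 → t=1.822, apex=4.147, x_land=38.850, impact vy=-9.108
  bounce: vy ← 0.72·9.108 = 6.558
Arc 3: start y=0.000, vy=6.558 → t=1.312, apex=2.150, x_land=51.664, impact vy=-6.558
  bounce: vy ← 0.72·6.558 = 4.721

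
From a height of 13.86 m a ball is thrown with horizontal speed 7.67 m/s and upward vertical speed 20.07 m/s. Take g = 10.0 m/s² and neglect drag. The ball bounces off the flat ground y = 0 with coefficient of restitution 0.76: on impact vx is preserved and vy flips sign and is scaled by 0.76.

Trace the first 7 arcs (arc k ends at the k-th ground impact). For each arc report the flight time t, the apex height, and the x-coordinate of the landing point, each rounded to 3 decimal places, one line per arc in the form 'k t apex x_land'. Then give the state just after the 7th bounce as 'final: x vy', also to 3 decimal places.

Arc 1: start y=13.860, vy=20.070 → t=4.615, apex=34.000, x_land=35.395, impact vy=-26.077
  bounce: vy ← 0.76·26.077 = 19.818
Arc 2: start y=0.000, vy=19.818 → t=3.964, apex=19.639, x_land=65.796, impact vy=-19.818
  bounce: vy ← 0.76·19.818 = 15.062
Arc 3: start y=0.000, vy=15.062 → t=3.012, apex=11.343, x_land=88.901, impact vy=-15.062
  bounce: vy ← 0.76·15.062 = 11.447
Arc 4: start y=0.000, vy=11.447 → t=2.289, apex=6.552, x_land=106.461, impact vy=-11.447
  bounce: vy ← 0.76·11.447 = 8.700
Arc 5: start y=0.000, vy=8.700 → t=1.740, apex=3.784, x_land=119.807, impact vy=-8.700
  bounce: vy ← 0.76·8.700 = 6.612
Arc 6: start y=0.000, vy=6.612 → t=1.322, apex=2.186, x_land=129.949, impact vy=-6.612
  bounce: vy ← 0.76·6.612 = 5.025
Arc 7: start y=0.000, vy=5.025 → t=1.005, apex=1.263, x_land=137.658, impact vy=-5.025
  bounce: vy ← 0.76·5.025 = 3.819

1 4.615 34.000 35.395
2 3.964 19.639 65.796
3 3.012 11.343 88.901
4 2.289 6.552 106.461
5 1.740 3.784 119.807
6 1.322 2.186 129.949
7 1.005 1.263 137.658
final: 137.658 3.819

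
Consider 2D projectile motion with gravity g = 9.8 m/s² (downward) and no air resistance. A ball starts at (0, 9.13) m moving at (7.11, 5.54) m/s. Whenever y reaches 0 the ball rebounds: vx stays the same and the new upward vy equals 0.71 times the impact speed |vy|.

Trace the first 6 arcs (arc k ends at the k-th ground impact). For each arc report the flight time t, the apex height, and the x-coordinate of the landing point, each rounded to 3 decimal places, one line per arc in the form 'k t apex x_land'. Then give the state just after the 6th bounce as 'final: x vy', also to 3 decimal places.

1 2.043 10.696 14.524
2 2.098 5.392 29.440
3 1.490 2.718 40.031
4 1.058 1.370 47.551
5 0.751 0.691 52.889
6 0.533 0.348 56.680
final: 56.680 1.855

Arc 1: start y=9.130, vy=5.540 → t=2.043, apex=10.696, x_land=14.524, impact vy=-14.479
  bounce: vy ← 0.71·14.479 = 10.280
Arc 2: start y=0.000, vy=10.280 → t=2.098, apex=5.392, x_land=29.440, impact vy=-10.280
  bounce: vy ← 0.71·10.280 = 7.299
Arc 3: start y=0.000, vy=7.299 → t=1.490, apex=2.718, x_land=40.031, impact vy=-7.299
  bounce: vy ← 0.71·7.299 = 5.182
Arc 4: start y=0.000, vy=5.182 → t=1.058, apex=1.370, x_land=47.551, impact vy=-5.182
  bounce: vy ← 0.71·5.182 = 3.679
Arc 5: start y=0.000, vy=3.679 → t=0.751, apex=0.691, x_land=52.889, impact vy=-3.679
  bounce: vy ← 0.71·3.679 = 2.612
Arc 6: start y=0.000, vy=2.612 → t=0.533, apex=0.348, x_land=56.680, impact vy=-2.612
  bounce: vy ← 0.71·2.612 = 1.855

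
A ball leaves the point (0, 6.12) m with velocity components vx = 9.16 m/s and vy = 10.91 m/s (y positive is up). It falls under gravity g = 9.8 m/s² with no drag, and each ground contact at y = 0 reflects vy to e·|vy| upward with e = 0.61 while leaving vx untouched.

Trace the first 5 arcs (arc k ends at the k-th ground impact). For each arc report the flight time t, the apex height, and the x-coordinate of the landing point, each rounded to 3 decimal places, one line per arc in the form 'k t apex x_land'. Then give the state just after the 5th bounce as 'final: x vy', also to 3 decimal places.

1 2.691 12.193 24.647
2 1.924 4.537 42.275
3 1.174 1.688 53.028
4 0.716 0.628 59.588
5 0.437 0.234 63.589
final: 63.589 1.306

Arc 1: start y=6.120, vy=10.910 → t=2.691, apex=12.193, x_land=24.647, impact vy=-15.459
  bounce: vy ← 0.61·15.459 = 9.430
Arc 2: start y=0.000, vy=9.430 → t=1.924, apex=4.537, x_land=42.275, impact vy=-9.430
  bounce: vy ← 0.61·9.430 = 5.752
Arc 3: start y=0.000, vy=5.752 → t=1.174, apex=1.688, x_land=53.028, impact vy=-5.752
  bounce: vy ← 0.61·5.752 = 3.509
Arc 4: start y=0.000, vy=3.509 → t=0.716, apex=0.628, x_land=59.588, impact vy=-3.509
  bounce: vy ← 0.61·3.509 = 2.140
Arc 5: start y=0.000, vy=2.140 → t=0.437, apex=0.234, x_land=63.589, impact vy=-2.140
  bounce: vy ← 0.61·2.140 = 1.306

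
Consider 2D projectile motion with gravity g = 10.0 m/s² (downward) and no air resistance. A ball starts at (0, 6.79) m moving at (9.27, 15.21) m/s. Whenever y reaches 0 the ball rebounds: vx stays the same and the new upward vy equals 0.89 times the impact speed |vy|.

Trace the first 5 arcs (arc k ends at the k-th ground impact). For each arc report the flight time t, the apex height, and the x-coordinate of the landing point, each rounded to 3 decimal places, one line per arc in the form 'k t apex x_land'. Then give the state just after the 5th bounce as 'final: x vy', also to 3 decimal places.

Arc 1: start y=6.790, vy=15.210 → t=3.437, apex=18.357, x_land=31.862, impact vy=-19.161
  bounce: vy ← 0.89·19.161 = 17.053
Arc 2: start y=0.000, vy=17.053 → t=3.411, apex=14.541, x_land=63.479, impact vy=-17.053
  bounce: vy ← 0.89·17.053 = 15.177
Arc 3: start y=0.000, vy=15.177 → t=3.035, apex=11.518, x_land=91.618, impact vy=-15.177
  bounce: vy ← 0.89·15.177 = 13.508
Arc 4: start y=0.000, vy=13.508 → t=2.702, apex=9.123, x_land=116.661, impact vy=-13.508
  bounce: vy ← 0.89·13.508 = 12.022
Arc 5: start y=0.000, vy=12.022 → t=2.404, apex=7.226, x_land=138.950, impact vy=-12.022
  bounce: vy ← 0.89·12.022 = 10.700

1 3.437 18.357 31.862
2 3.411 14.541 63.479
3 3.035 11.518 91.618
4 2.702 9.123 116.661
5 2.404 7.226 138.950
final: 138.950 10.700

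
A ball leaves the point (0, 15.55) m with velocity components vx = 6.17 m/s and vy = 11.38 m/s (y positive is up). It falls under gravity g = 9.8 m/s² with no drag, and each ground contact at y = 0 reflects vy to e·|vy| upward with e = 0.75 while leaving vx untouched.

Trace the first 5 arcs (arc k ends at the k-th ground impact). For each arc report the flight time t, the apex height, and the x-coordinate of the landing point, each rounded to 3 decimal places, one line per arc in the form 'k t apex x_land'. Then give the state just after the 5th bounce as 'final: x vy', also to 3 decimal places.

1 3.288 22.157 20.285
2 3.190 12.464 39.966
3 2.392 7.011 54.726
4 1.794 3.944 65.796
5 1.346 2.218 74.099
final: 74.099 4.945

Arc 1: start y=15.550, vy=11.380 → t=3.288, apex=22.157, x_land=20.285, impact vy=-20.839
  bounce: vy ← 0.75·20.839 = 15.630
Arc 2: start y=0.000, vy=15.630 → t=3.190, apex=12.464, x_land=39.966, impact vy=-15.630
  bounce: vy ← 0.75·15.630 = 11.722
Arc 3: start y=0.000, vy=11.722 → t=2.392, apex=7.011, x_land=54.726, impact vy=-11.722
  bounce: vy ← 0.75·11.722 = 8.792
Arc 4: start y=0.000, vy=8.792 → t=1.794, apex=3.944, x_land=65.796, impact vy=-8.792
  bounce: vy ← 0.75·8.792 = 6.594
Arc 5: start y=0.000, vy=6.594 → t=1.346, apex=2.218, x_land=74.099, impact vy=-6.594
  bounce: vy ← 0.75·6.594 = 4.945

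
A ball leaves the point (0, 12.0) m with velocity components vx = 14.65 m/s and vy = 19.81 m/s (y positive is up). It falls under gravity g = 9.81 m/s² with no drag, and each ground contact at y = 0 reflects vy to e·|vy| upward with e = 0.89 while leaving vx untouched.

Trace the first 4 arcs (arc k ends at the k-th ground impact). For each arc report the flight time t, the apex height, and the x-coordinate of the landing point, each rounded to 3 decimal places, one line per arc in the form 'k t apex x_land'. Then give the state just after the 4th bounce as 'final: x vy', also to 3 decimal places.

Arc 1: start y=12.000, vy=19.810 → t=4.574, apex=32.002, x_land=67.004, impact vy=-25.057
  bounce: vy ← 0.89·25.057 = 22.301
Arc 2: start y=0.000, vy=22.301 → t=4.547, apex=25.349, x_land=133.612, impact vy=-22.301
  bounce: vy ← 0.89·22.301 = 19.848
Arc 3: start y=0.000, vy=19.848 → t=4.046, apex=20.079, x_land=192.893, impact vy=-19.848
  bounce: vy ← 0.89·19.848 = 17.665
Arc 4: start y=0.000, vy=17.665 → t=3.601, apex=15.904, x_land=245.653, impact vy=-17.665
  bounce: vy ← 0.89·17.665 = 15.722

1 4.574 32.002 67.004
2 4.547 25.349 133.612
3 4.046 20.079 192.893
4 3.601 15.904 245.653
final: 245.653 15.722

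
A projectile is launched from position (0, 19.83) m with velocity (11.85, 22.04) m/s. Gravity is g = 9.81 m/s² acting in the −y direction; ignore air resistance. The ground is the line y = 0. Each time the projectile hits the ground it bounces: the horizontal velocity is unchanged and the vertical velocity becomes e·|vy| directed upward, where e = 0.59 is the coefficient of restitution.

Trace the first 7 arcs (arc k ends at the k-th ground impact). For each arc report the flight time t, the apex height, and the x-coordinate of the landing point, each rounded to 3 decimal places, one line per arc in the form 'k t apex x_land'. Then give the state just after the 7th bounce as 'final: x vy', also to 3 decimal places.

Arc 1: start y=19.830, vy=22.040 → t=5.262, apex=44.588, x_land=62.351, impact vy=-29.577
  bounce: vy ← 0.59·29.577 = 17.451
Arc 2: start y=0.000, vy=17.451 → t=3.558, apex=15.521, x_land=104.511, impact vy=-17.451
  bounce: vy ← 0.59·17.451 = 10.296
Arc 3: start y=0.000, vy=10.296 → t=2.099, apex=5.403, x_land=129.384, impact vy=-10.296
  bounce: vy ← 0.59·10.296 = 6.075
Arc 4: start y=0.000, vy=6.075 → t=1.238, apex=1.881, x_land=144.060, impact vy=-6.075
  bounce: vy ← 0.59·6.075 = 3.584
Arc 5: start y=0.000, vy=3.584 → t=0.731, apex=0.655, x_land=152.719, impact vy=-3.584
  bounce: vy ← 0.59·3.584 = 2.115
Arc 6: start y=0.000, vy=2.115 → t=0.431, apex=0.228, x_land=157.827, impact vy=-2.115
  bounce: vy ← 0.59·2.115 = 1.248
Arc 7: start y=0.000, vy=1.248 → t=0.254, apex=0.079, x_land=160.841, impact vy=-1.248
  bounce: vy ← 0.59·1.248 = 0.736

1 5.262 44.588 62.351
2 3.558 15.521 104.511
3 2.099 5.403 129.384
4 1.238 1.881 144.060
5 0.731 0.655 152.719
6 0.431 0.228 157.827
7 0.254 0.079 160.841
final: 160.841 0.736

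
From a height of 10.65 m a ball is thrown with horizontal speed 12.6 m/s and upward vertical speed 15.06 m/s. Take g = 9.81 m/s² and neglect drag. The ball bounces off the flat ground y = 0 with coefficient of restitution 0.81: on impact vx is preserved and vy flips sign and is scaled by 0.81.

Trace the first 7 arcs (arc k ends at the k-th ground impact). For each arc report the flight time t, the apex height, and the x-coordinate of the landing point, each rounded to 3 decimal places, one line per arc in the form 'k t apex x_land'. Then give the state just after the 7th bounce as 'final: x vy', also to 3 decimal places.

1 3.663 22.210 46.155
2 3.447 14.572 89.590
3 2.792 9.561 124.772
4 2.262 6.273 153.270
5 1.832 4.116 176.353
6 1.484 2.700 195.050
7 1.202 1.772 210.195
final: 210.195 4.775

Arc 1: start y=10.650, vy=15.060 → t=3.663, apex=22.210, x_land=46.155, impact vy=-20.875
  bounce: vy ← 0.81·20.875 = 16.909
Arc 2: start y=0.000, vy=16.909 → t=3.447, apex=14.572, x_land=89.590, impact vy=-16.909
  bounce: vy ← 0.81·16.909 = 13.696
Arc 3: start y=0.000, vy=13.696 → t=2.792, apex=9.561, x_land=124.772, impact vy=-13.696
  bounce: vy ← 0.81·13.696 = 11.094
Arc 4: start y=0.000, vy=11.094 → t=2.262, apex=6.273, x_land=153.270, impact vy=-11.094
  bounce: vy ← 0.81·11.094 = 8.986
Arc 5: start y=0.000, vy=8.986 → t=1.832, apex=4.116, x_land=176.353, impact vy=-8.986
  bounce: vy ← 0.81·8.986 = 7.279
Arc 6: start y=0.000, vy=7.279 → t=1.484, apex=2.700, x_land=195.050, impact vy=-7.279
  bounce: vy ← 0.81·7.279 = 5.896
Arc 7: start y=0.000, vy=5.896 → t=1.202, apex=1.772, x_land=210.195, impact vy=-5.896
  bounce: vy ← 0.81·5.896 = 4.775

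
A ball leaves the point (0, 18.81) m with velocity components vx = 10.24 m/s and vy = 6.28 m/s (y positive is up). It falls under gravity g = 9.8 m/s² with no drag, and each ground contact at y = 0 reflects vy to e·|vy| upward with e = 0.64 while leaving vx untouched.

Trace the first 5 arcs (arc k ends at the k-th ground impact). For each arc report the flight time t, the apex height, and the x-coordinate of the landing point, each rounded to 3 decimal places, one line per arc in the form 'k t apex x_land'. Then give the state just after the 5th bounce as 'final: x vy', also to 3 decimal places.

1 2.702 20.822 27.671
2 2.639 8.529 54.690
3 1.689 3.493 71.983
4 1.081 1.431 83.050
5 0.692 0.586 90.133
final: 90.133 2.169

Arc 1: start y=18.810, vy=6.280 → t=2.702, apex=20.822, x_land=27.671, impact vy=-20.202
  bounce: vy ← 0.64·20.202 = 12.929
Arc 2: start y=0.000, vy=12.929 → t=2.639, apex=8.529, x_land=54.690, impact vy=-12.929
  bounce: vy ← 0.64·12.929 = 8.275
Arc 3: start y=0.000, vy=8.275 → t=1.689, apex=3.493, x_land=71.983, impact vy=-8.275
  bounce: vy ← 0.64·8.275 = 5.296
Arc 4: start y=0.000, vy=5.296 → t=1.081, apex=1.431, x_land=83.050, impact vy=-5.296
  bounce: vy ← 0.64·5.296 = 3.389
Arc 5: start y=0.000, vy=3.389 → t=0.692, apex=0.586, x_land=90.133, impact vy=-3.389
  bounce: vy ← 0.64·3.389 = 2.169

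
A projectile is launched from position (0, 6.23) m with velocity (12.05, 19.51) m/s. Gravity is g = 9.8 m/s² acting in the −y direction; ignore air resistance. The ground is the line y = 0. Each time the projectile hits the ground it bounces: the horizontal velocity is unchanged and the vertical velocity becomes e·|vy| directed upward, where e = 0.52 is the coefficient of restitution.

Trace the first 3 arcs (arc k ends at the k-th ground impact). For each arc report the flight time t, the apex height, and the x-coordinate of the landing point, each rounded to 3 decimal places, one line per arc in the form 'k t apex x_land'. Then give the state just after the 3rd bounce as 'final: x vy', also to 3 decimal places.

Arc 1: start y=6.230, vy=19.510 → t=4.279, apex=25.650, x_land=51.559, impact vy=-22.422
  bounce: vy ← 0.52·22.422 = 11.659
Arc 2: start y=0.000, vy=11.659 → t=2.379, apex=6.936, x_land=80.232, impact vy=-11.659
  bounce: vy ← 0.52·11.659 = 6.063
Arc 3: start y=0.000, vy=6.063 → t=1.237, apex=1.875, x_land=95.142, impact vy=-6.063
  bounce: vy ← 0.52·6.063 = 3.153

1 4.279 25.650 51.559
2 2.379 6.936 80.232
3 1.237 1.875 95.142
final: 95.142 3.153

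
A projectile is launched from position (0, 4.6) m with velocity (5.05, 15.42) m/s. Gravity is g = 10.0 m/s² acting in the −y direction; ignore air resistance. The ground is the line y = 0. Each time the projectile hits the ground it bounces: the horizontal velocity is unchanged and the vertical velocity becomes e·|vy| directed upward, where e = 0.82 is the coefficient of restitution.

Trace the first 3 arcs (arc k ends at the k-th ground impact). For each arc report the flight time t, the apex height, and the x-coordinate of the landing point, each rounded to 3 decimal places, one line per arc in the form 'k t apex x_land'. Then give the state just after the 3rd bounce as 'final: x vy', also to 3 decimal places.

1 3.358 16.489 16.958
2 2.978 11.087 31.998
3 2.442 7.455 44.330
final: 44.330 10.013

Arc 1: start y=4.600, vy=15.420 → t=3.358, apex=16.489, x_land=16.958, impact vy=-18.160
  bounce: vy ← 0.82·18.160 = 14.891
Arc 2: start y=0.000, vy=14.891 → t=2.978, apex=11.087, x_land=31.998, impact vy=-14.891
  bounce: vy ← 0.82·14.891 = 12.211
Arc 3: start y=0.000, vy=12.211 → t=2.442, apex=7.455, x_land=44.330, impact vy=-12.211
  bounce: vy ← 0.82·12.211 = 10.013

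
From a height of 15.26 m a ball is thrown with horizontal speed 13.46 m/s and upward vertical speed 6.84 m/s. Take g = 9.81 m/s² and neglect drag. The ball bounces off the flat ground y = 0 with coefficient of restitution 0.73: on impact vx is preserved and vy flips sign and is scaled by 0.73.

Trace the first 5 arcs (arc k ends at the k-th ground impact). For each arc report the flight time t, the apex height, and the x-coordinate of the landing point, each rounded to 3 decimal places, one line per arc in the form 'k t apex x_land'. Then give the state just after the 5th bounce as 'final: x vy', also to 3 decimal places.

1 2.594 17.645 34.914
2 2.769 9.403 72.186
3 2.021 5.011 99.395
4 1.476 2.670 119.257
5 1.077 1.423 133.756
final: 133.756 3.857

Arc 1: start y=15.260, vy=6.840 → t=2.594, apex=17.645, x_land=34.914, impact vy=-18.606
  bounce: vy ← 0.73·18.606 = 13.582
Arc 2: start y=0.000, vy=13.582 → t=2.769, apex=9.403, x_land=72.186, impact vy=-13.582
  bounce: vy ← 0.73·13.582 = 9.915
Arc 3: start y=0.000, vy=9.915 → t=2.021, apex=5.011, x_land=99.395, impact vy=-9.915
  bounce: vy ← 0.73·9.915 = 7.238
Arc 4: start y=0.000, vy=7.238 → t=1.476, apex=2.670, x_land=119.257, impact vy=-7.238
  bounce: vy ← 0.73·7.238 = 5.284
Arc 5: start y=0.000, vy=5.284 → t=1.077, apex=1.423, x_land=133.756, impact vy=-5.284
  bounce: vy ← 0.73·5.284 = 3.857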